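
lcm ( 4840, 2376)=130680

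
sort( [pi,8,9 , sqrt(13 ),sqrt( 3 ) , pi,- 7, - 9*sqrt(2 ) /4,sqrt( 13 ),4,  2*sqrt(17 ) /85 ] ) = [ -7, - 9*sqrt( 2 )/4, 2*sqrt( 17)/85, sqrt( 3 ), pi,pi, sqrt ( 13),  sqrt( 13 ),4,8,9]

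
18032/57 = 316 + 20/57=316.35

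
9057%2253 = 45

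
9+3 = 12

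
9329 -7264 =2065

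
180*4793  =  862740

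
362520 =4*90630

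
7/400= 7/400= 0.02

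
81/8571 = 27/2857= 0.01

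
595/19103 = 85/2729  =  0.03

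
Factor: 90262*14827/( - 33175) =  - 2^1* 5^( - 2) * 1327^( - 1 )*14827^1*45131^1= - 1338314674/33175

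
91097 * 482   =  43908754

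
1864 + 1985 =3849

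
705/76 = 705/76 = 9.28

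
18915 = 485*39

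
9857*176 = 1734832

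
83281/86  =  83281/86=   968.38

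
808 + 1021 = 1829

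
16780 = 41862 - 25082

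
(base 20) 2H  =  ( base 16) 39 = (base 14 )41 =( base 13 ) 45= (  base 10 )57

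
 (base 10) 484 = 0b111100100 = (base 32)F4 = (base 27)HP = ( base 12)344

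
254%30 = 14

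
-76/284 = -1 + 52/71 = - 0.27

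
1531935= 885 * 1731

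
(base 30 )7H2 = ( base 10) 6812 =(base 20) h0c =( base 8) 15234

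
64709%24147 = 16415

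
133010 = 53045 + 79965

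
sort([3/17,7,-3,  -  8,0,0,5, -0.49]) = [ - 8,- 3,-0.49 , 0,  0,3/17,5, 7]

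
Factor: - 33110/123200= -43/160= - 2^(- 5)*5^( - 1)*43^1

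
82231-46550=35681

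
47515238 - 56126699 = - 8611461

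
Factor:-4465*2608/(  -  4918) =5822360/2459 = 2^3 *5^1  *  19^1*47^1*163^1*2459^(- 1)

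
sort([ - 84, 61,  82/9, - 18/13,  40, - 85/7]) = [ - 84, - 85/7, - 18/13, 82/9 , 40,61]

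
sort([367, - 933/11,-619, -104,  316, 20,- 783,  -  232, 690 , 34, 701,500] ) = [- 783, - 619,-232, - 104, - 933/11, 20, 34, 316, 367 , 500,690, 701 ]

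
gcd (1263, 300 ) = 3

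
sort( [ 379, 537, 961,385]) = [ 379, 385,537, 961 ] 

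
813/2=406 + 1/2 = 406.50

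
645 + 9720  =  10365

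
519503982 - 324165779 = 195338203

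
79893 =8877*9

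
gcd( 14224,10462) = 2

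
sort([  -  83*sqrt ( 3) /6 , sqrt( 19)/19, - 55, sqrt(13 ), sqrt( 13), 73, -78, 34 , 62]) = [  -  78, - 55, - 83 * sqrt( 3 ) /6 , sqrt(19)/19,  sqrt( 13 ),  sqrt ( 13), 34,  62, 73 ] 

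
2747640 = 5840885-3093245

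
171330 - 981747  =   - 810417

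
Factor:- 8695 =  - 5^1*37^1*47^1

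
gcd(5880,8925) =105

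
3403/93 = 36+55/93 = 36.59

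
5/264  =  5/264=0.02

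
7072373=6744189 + 328184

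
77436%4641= 3180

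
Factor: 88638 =2^1*3^1 * 11^1*17^1 * 79^1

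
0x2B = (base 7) 61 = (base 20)23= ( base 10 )43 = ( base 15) 2d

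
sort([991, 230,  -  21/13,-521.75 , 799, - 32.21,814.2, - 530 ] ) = [ - 530, - 521.75,  -  32.21, - 21/13,  230, 799, 814.2,991 ]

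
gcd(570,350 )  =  10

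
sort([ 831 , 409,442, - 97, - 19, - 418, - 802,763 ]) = [ - 802, - 418 ,- 97 ,  -  19,409,442, 763,831]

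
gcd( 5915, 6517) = 7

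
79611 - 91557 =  - 11946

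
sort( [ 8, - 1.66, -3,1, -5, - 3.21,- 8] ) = [ - 8, - 5,  -  3.21,  -  3, - 1.66,  1, 8]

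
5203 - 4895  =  308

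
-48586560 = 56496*( - 860) 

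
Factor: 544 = 2^5*17^1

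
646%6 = 4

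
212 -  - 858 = 1070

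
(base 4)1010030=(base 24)7dk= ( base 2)1000100001100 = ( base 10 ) 4364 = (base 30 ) 4PE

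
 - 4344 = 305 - 4649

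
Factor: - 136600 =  - 2^3*5^2 * 683^1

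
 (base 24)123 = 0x273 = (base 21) 18i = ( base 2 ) 1001110011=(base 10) 627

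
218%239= 218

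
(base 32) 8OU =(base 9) 13288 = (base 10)8990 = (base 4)2030132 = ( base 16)231E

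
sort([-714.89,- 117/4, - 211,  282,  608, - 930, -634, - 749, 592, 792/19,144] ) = [ - 930, - 749, - 714.89,  -  634, - 211, - 117/4, 792/19,144, 282, 592, 608 ]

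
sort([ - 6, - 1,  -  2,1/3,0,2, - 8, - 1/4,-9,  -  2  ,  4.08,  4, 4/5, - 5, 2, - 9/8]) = [-9,  -  8,- 6, - 5 , - 2,-2, - 9/8, - 1, - 1/4,  0 , 1/3, 4/5, 2,2, 4,4.08 ]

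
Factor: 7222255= 5^1*47^1*73^1*421^1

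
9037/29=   9037/29 = 311.62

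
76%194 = 76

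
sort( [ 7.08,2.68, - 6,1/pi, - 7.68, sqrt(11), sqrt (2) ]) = [-7.68, - 6, 1/pi, sqrt(2),2.68,sqrt(11), 7.08 ]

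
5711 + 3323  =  9034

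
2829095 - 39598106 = -36769011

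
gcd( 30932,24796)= 4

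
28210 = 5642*5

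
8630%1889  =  1074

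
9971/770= 9971/770 = 12.95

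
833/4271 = 833/4271 = 0.20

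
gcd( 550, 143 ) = 11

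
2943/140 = 2943/140 =21.02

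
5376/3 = 1792  =  1792.00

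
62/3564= 31/1782 = 0.02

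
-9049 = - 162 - 8887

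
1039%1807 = 1039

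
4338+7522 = 11860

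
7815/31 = 252 + 3/31 = 252.10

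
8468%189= 152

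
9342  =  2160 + 7182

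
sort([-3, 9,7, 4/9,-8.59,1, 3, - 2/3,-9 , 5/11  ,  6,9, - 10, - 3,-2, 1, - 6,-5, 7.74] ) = [ - 10, - 9,- 8.59, - 6, - 5,-3, - 3,-2, -2/3,4/9,5/11, 1,1,3, 6,7,7.74, 9, 9]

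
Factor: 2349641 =7^1*335663^1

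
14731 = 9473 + 5258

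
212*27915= 5917980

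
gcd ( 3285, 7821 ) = 9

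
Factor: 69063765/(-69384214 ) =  - 2^( - 1) * 3^1*5^1*19^1*242329^1*34692107^(-1 ) 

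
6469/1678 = 3+1435/1678 = 3.86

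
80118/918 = 87+14/51 = 87.27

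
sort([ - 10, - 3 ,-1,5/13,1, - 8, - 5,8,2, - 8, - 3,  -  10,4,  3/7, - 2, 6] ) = [  -  10, - 10, - 8,-8, - 5, - 3, - 3 , - 2, - 1, 5/13,3/7,1,2,4,6, 8 ]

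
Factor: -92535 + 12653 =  - 2^1*11^1*3631^1 = - 79882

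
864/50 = 17 + 7/25 = 17.28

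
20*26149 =522980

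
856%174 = 160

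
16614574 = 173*96038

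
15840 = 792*20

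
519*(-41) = - 21279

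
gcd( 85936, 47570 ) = 2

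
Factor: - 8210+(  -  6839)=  - 15049 = - 101^1*149^1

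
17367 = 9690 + 7677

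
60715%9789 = 1981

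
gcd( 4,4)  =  4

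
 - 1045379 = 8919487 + -9964866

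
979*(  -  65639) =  - 64260581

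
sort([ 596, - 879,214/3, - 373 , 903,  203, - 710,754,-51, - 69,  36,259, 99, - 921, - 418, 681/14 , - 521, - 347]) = [ - 921, - 879,  -  710, - 521, - 418, - 373, - 347, - 69 , - 51, 36,681/14,  214/3,99,203,  259,  596, 754,903 ] 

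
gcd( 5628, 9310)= 14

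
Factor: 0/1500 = 0^1= 0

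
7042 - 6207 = 835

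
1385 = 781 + 604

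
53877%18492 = 16893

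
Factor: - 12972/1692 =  - 3^( - 1)*23^1 = - 23/3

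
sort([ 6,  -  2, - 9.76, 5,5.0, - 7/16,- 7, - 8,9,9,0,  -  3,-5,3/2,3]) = [ - 9.76,  -  8, - 7, - 5, - 3, - 2, - 7/16, 0,3/2, 3, 5  ,  5.0,  6,9,9 ]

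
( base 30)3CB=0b101111111111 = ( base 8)5777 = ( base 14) 1195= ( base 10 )3071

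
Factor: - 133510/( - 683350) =169/865 = 5^( - 1 ) * 13^2*173^( - 1)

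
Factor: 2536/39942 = 4/63= 2^2*3^( - 2)*7^ ( - 1 )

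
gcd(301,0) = 301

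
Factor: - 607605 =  - 3^1 * 5^1*40507^1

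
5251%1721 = 88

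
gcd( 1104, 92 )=92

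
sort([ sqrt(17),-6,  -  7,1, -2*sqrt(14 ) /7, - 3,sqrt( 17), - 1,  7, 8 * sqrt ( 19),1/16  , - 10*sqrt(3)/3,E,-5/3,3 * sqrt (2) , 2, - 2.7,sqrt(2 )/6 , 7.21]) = [ - 7, - 6, - 10*sqrt( 3 )/3,-3,-2.7, - 5/3 ,-2*sqrt(14)/7, -1,1/16,sqrt (2 ) /6,1,2,  E,sqrt( 17),sqrt(17),3*sqrt( 2 ),7,  7.21,8*sqrt (19 ) ] 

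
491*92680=45505880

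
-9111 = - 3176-5935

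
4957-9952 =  - 4995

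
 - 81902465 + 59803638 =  - 22098827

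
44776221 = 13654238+31121983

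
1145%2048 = 1145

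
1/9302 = 1/9302 = 0.00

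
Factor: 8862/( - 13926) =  - 7^1*11^(-1) = - 7/11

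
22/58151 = 22/58151 = 0.00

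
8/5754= 4/2877 =0.00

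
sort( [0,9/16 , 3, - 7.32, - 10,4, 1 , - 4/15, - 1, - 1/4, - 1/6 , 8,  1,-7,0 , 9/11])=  [ - 10, - 7.32, - 7, -1, - 4/15, -1/4, - 1/6,0 , 0,9/16, 9/11,1, 1,3, 4,8 ] 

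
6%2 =0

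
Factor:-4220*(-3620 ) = 15276400 = 2^4*5^2 * 181^1 * 211^1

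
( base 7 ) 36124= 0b10010001110000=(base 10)9328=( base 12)5494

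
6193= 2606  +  3587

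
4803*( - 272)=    - 1306416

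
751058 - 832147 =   -  81089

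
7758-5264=2494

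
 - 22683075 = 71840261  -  94523336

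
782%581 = 201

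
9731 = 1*9731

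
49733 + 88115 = 137848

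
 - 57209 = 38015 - 95224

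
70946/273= 70946/273 = 259.88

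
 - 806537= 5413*( - 149)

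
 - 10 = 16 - 26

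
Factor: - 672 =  - 2^5* 3^1*7^1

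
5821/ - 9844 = - 1 + 4023/9844 = - 0.59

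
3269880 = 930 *3516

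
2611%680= 571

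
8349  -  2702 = 5647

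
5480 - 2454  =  3026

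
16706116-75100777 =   -  58394661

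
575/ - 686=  - 1+111/686= - 0.84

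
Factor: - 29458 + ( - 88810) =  -2^2 * 29567^1 = - 118268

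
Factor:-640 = -2^7*5^1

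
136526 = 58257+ 78269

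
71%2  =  1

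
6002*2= 12004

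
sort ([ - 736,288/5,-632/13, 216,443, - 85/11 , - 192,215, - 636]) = [  -  736, - 636,-192,  -  632/13, - 85/11, 288/5, 215, 216 , 443] 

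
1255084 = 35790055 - 34534971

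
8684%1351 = 578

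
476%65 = 21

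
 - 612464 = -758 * 808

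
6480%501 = 468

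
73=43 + 30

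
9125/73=125 = 125.00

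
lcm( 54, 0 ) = 0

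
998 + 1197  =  2195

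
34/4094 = 17/2047= 0.01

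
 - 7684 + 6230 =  - 1454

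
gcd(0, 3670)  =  3670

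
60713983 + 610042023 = 670756006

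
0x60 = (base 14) 6C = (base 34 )2S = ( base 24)40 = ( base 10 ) 96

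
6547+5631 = 12178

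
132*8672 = 1144704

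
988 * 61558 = 60819304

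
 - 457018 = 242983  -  700001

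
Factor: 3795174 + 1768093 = 5563267 = 17^1 * 327251^1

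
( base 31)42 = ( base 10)126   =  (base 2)1111110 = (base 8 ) 176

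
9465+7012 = 16477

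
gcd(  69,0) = 69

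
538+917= 1455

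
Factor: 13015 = 5^1*19^1*137^1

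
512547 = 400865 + 111682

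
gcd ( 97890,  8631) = 3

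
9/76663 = 9/76663 = 0.00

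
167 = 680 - 513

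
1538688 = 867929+670759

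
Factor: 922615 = 5^1*184523^1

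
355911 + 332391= 688302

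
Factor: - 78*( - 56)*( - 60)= - 2^6*3^2*5^1 * 7^1*13^1 = - 262080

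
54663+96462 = 151125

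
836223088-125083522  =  711139566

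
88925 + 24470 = 113395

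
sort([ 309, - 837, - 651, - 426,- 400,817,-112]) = [ - 837,-651, - 426,-400, - 112 , 309, 817]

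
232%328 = 232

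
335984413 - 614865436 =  - 278881023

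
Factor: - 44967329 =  - 11^1*17^1*31^1*7757^1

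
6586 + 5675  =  12261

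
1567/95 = 16 + 47/95 = 16.49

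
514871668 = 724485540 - 209613872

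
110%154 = 110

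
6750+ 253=7003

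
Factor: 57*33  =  1881=3^2*11^1*19^1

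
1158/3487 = 1158/3487 =0.33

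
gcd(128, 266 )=2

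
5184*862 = 4468608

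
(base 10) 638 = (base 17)239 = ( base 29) m0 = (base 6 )2542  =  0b1001111110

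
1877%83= 51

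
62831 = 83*757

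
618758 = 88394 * 7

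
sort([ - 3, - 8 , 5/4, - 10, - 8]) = [ - 10, - 8, - 8, - 3,5/4]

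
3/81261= 1/27087  =  0.00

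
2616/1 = 2616 = 2616.00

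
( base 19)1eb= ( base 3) 212122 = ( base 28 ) MM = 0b1001111110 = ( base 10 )638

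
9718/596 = 4859/298 = 16.31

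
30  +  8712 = 8742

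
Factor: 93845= 5^1* 137^2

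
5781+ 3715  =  9496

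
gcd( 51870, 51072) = 798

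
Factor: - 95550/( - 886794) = 15925/147799=5^2*  7^2 * 13^1*147799^( - 1 ) 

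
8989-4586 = 4403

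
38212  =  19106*2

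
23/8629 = 23/8629= 0.00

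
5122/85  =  60  +  22/85 =60.26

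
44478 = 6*7413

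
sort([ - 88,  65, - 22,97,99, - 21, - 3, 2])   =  [ - 88, - 22, - 21, - 3,2, 65, 97,99]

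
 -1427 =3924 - 5351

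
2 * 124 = 248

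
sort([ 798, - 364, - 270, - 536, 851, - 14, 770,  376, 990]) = [ - 536, - 364, - 270,  -  14, 376, 770, 798,  851 , 990 ] 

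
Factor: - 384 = -2^7*3^1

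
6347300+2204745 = 8552045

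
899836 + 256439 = 1156275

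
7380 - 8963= - 1583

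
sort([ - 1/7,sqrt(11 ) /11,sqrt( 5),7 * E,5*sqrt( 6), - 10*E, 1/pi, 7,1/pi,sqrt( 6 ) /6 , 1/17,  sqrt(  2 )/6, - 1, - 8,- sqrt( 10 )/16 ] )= [-10* E, - 8, - 1,-sqrt( 10 )/16, - 1/7,1/17, sqrt( 2 ) /6,sqrt( 11 ) /11,1/pi,1/pi,sqrt(6) /6,sqrt( 5 ), 7,5 * sqrt( 6) , 7 * E]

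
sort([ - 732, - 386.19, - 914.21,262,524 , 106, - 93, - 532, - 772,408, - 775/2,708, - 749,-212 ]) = [ - 914.21, - 772, - 749, - 732,- 532, - 775/2, - 386.19,  -  212, - 93,106,262,408,524,708 ]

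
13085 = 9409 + 3676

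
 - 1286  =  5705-6991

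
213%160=53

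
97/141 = 97/141 = 0.69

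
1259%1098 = 161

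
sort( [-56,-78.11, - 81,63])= [ - 81, - 78.11,  -  56, 63 ] 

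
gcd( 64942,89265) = 1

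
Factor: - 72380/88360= - 77/94  =  - 2^( - 1)*7^1*11^1 * 47^ (-1) 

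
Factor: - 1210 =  - 2^1*5^1*11^2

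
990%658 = 332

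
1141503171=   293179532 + 848323639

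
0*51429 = 0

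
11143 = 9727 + 1416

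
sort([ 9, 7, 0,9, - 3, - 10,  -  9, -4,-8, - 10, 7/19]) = [ - 10, - 10, - 9,- 8,  -  4, - 3, 0,  7/19, 7,9, 9 ]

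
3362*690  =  2319780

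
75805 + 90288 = 166093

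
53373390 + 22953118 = 76326508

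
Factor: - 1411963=-7^1*201709^1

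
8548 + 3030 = 11578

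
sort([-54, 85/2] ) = [  -  54,85/2 ] 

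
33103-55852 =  -22749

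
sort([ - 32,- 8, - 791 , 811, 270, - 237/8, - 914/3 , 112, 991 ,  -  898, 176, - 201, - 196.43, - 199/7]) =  [-898, - 791,-914/3,-201 ,  -  196.43 , - 32,-237/8,-199/7, - 8,112,  176,270,  811,991]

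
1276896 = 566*2256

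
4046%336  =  14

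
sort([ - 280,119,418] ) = [-280,119,418 ] 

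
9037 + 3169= 12206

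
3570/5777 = 3570/5777 = 0.62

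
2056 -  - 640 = 2696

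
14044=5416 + 8628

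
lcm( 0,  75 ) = 0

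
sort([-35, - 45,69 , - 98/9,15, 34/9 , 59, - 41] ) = [ - 45, - 41,-35 , - 98/9 , 34/9,  15 , 59,69]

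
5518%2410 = 698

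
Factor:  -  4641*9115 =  - 3^1*5^1*7^1*13^1*17^1*1823^1 = - 42302715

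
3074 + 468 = 3542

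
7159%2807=1545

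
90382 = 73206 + 17176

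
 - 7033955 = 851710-7885665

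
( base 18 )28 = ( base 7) 62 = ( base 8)54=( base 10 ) 44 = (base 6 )112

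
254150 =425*598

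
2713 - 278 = 2435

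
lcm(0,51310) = 0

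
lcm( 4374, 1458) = 4374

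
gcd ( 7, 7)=7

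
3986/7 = 569 + 3/7 = 569.43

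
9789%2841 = 1266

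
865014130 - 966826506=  - 101812376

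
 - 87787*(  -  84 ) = 7374108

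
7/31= 7/31 = 0.23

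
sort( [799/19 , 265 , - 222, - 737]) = [-737, - 222,799/19, 265 ]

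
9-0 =9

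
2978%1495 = 1483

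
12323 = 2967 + 9356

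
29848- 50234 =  - 20386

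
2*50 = 100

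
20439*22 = 449658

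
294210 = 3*98070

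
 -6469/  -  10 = 6469/10 = 646.90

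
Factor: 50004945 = 3^4 * 5^1*37^1*47^1*71^1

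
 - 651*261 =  - 169911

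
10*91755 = 917550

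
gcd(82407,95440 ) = 1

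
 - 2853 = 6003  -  8856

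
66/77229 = 22/25743 =0.00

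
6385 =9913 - 3528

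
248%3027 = 248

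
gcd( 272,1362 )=2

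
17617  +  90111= 107728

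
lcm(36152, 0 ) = 0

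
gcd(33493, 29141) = 1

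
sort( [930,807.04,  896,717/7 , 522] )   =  [ 717/7,522, 807.04 , 896, 930]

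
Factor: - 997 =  - 997^1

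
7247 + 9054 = 16301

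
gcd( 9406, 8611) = 1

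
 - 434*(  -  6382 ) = 2769788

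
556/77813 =556/77813 = 0.01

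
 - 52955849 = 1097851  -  54053700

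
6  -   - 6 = 12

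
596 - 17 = 579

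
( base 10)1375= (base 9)1787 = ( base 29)1IC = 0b10101011111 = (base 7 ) 4003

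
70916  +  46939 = 117855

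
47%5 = 2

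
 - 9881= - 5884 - 3997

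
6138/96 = 63 + 15/16 = 63.94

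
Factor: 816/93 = 2^4*17^1*31^(-1 ) = 272/31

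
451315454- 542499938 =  - 91184484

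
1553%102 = 23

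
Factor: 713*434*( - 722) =-2^2* 7^1 * 19^2  *23^1*31^2 = -223417124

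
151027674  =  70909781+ 80117893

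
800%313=174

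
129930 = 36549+93381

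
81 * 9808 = 794448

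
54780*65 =3560700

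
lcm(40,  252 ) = 2520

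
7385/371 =1055/53 = 19.91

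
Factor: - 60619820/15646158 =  - 30309910/7823079 = -2^1* 3^( - 2 )*5^1*11^(- 1 )*19^( - 1)* 797^1*3803^1*4159^( - 1 ) 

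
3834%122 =52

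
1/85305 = 1/85305 = 0.00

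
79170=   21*3770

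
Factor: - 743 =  - 743^1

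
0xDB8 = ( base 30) 3R2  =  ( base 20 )8FC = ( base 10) 3512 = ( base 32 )3do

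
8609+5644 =14253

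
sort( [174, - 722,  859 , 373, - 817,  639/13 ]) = [-817,  -  722, 639/13,174,373, 859 ]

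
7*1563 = 10941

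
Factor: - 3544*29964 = -106192416 =- 2^5*3^1*11^1*227^1*443^1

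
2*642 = 1284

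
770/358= 385/179 = 2.15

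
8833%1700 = 333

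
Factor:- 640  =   - 2^7*5^1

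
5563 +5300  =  10863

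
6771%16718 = 6771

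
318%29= 28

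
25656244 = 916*28009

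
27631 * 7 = 193417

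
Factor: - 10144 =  - 2^5*317^1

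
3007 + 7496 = 10503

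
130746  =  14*9339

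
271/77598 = 271/77598 = 0.00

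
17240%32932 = 17240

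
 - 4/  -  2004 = 1/501 = 0.00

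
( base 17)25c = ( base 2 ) 1010100011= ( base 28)O3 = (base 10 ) 675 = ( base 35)JA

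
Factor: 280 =2^3 * 5^1* 7^1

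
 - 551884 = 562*( - 982)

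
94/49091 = 94/49091 = 0.00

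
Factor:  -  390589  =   - 619^1*631^1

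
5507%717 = 488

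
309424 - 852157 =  - 542733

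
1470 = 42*35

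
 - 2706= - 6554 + 3848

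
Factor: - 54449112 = - 2^3*3^1*613^1*3701^1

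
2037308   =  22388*91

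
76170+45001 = 121171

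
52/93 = 52/93 = 0.56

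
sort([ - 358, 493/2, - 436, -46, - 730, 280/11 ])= [ -730, - 436, - 358,- 46,280/11,  493/2 ] 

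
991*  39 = 38649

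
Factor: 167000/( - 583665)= - 200/699 = - 2^3*3^( - 1)*5^2*233^( - 1)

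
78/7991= 78/7991=   0.01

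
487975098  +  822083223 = 1310058321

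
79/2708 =79/2708 = 0.03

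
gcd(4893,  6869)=1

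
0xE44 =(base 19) A24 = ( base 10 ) 3652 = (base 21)85J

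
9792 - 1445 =8347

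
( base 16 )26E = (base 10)622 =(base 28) m6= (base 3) 212001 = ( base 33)is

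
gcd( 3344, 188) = 4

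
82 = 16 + 66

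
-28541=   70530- 99071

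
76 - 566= - 490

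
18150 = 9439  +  8711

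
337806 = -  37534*( - 9) 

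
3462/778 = 1731/389 = 4.45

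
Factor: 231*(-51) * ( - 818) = 2^1*3^2*7^1 * 11^1*17^1*409^1 = 9636858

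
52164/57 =17388/19=915.16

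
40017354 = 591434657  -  551417303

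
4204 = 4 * 1051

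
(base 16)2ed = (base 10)749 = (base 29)PO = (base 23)19D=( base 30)ot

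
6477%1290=27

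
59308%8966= 5512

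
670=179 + 491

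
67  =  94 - 27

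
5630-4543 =1087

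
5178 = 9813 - 4635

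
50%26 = 24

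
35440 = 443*80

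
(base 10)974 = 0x3CE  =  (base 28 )16M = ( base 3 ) 1100002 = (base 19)2D5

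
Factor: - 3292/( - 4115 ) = 4/5 = 2^2 * 5^( - 1)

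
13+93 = 106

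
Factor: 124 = 2^2*31^1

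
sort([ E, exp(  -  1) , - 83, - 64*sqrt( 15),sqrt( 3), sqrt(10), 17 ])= [ - 64*sqrt ( 15), - 83, exp( - 1),sqrt( 3),  E,  sqrt (10),  17 ] 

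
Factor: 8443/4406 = 2^( - 1 )*2203^(- 1) * 8443^1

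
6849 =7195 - 346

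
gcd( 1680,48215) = 5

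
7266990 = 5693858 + 1573132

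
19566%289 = 203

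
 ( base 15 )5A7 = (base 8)2402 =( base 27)1kd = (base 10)1282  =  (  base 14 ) 678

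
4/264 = 1/66 = 0.02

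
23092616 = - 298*(-77492 )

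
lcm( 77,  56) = 616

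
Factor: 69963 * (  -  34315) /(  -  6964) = 2400780345/6964 = 2^( - 2)*3^1*5^1* 1741^( - 1)*6863^1  *  23321^1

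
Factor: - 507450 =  - 2^1*3^1 * 5^2*17^1*199^1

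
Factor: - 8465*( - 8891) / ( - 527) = - 4427195/31 =-5^1*31^ (-1)*523^1*1693^1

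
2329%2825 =2329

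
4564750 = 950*4805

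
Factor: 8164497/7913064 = 2^( - 3 )*11^1*247409^1*329711^( - 1 )=2721499/2637688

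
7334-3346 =3988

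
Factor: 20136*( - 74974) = -2^4*3^1*19^1  *  839^1*1973^1 = - 1509676464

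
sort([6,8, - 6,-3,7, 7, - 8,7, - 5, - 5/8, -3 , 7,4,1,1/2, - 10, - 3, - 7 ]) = [  -  10,-8, - 7,  -  6, - 5, - 3, - 3,-3 ,-5/8,1/2, 1,4,6,7, 7,  7, 7,  8] 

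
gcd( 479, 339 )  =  1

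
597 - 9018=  - 8421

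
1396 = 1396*1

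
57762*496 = 28649952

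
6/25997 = 6/25997 = 0.00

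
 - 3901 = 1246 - 5147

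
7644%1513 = 79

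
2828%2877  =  2828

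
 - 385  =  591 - 976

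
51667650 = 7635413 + 44032237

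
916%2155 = 916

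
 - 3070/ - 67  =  3070/67=45.82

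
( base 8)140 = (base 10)96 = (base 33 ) 2U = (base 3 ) 10120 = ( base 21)4C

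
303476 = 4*75869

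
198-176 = 22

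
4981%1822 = 1337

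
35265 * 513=18090945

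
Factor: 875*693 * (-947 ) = -574237125  =  - 3^2 * 5^3 * 7^2*11^1 * 947^1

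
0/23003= 0 = 0.00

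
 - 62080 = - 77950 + 15870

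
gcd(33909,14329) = 89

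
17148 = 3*5716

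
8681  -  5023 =3658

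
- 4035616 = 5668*( - 712)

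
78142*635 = 49620170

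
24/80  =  3/10 = 0.30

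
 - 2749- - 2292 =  - 457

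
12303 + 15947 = 28250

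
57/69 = 19/23 = 0.83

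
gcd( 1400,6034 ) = 14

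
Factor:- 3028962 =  - 2^1*3^1*23^1*47^1*467^1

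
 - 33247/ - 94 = 33247/94 = 353.69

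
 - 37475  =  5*(-7495)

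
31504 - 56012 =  - 24508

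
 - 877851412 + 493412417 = - 384438995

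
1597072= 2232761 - 635689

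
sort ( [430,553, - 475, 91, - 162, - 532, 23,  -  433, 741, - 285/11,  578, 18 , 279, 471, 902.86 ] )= [ - 532,-475, - 433, - 162, - 285/11, 18,23,  91 , 279,430 , 471, 553, 578, 741, 902.86 ] 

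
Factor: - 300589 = -300589^1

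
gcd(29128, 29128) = 29128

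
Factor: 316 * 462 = 145992 = 2^3*3^1 * 7^1 * 11^1*79^1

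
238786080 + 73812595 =312598675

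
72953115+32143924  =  105097039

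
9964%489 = 184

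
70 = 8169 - 8099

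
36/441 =4/49 = 0.08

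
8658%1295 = 888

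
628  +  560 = 1188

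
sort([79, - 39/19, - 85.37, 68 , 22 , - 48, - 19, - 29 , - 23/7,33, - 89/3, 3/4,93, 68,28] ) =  [ - 85.37 , - 48,  -  89/3,-29, -19, - 23/7, - 39/19,3/4, 22, 28, 33, 68,68, 79,  93 ] 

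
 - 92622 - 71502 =  -  164124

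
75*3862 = 289650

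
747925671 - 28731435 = 719194236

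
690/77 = 8  +  74/77 = 8.96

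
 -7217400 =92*(-78450 ) 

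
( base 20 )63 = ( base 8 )173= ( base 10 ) 123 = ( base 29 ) 47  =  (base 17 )74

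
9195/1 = 9195 = 9195.00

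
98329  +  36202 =134531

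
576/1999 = 576/1999 = 0.29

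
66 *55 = 3630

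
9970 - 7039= 2931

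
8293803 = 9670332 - 1376529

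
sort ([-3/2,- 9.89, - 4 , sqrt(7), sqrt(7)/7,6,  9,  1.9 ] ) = [-9.89,-4, - 3/2,sqrt( 7) /7,1.9 , sqrt(7),6,9 ]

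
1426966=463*3082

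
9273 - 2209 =7064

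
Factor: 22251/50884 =2^( - 2 )*3^1*7417^1* 12721^(-1)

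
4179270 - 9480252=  - 5300982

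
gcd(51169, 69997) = 1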